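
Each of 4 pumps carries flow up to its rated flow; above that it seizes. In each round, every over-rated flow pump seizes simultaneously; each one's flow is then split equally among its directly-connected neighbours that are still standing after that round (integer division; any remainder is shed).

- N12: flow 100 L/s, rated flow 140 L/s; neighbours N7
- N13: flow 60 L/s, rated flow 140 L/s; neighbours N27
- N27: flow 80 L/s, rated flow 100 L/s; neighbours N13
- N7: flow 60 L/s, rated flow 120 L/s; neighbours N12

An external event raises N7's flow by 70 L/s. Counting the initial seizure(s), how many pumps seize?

2

Round 1 — N7 at 130 > 120. N7 seizes.
  N7 sheds 130 L/s to N12: 130 each.
    N12: 100+130 = 230 > 140
Round 2 — N12 seizes.
  N12 sheds 230 L/s: no online neighbours, lost.
No further seizures.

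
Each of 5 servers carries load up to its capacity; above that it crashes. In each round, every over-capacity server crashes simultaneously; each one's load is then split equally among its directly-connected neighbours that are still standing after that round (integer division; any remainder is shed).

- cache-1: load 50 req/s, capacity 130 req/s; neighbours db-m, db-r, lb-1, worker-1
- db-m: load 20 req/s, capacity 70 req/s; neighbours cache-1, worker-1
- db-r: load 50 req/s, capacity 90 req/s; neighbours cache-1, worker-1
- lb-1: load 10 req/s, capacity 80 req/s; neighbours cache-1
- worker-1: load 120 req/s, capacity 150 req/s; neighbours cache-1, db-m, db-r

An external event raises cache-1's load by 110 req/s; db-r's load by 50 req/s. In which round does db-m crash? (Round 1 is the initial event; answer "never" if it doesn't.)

Round 1 — cache-1 at 160 > 130; db-r at 100 > 90. cache-1, db-r crash.
  cache-1 sheds 160 req/s to db-m, lb-1, worker-1: 53 each (1 lost).
    db-m: 20+53 = 73 > 70
    lb-1: 10+53 = 63 ≤ 80
    worker-1: 120+53 = 173 > 150
  db-r sheds 100 req/s to worker-1: 100 each.
    worker-1: 173+100 = 273 > 150
Round 2 — db-m, worker-1 crash.
  db-m sheds 73 req/s: no online neighbours, lost.
  worker-1 sheds 273 req/s: no online neighbours, lost.
No further crashes.

2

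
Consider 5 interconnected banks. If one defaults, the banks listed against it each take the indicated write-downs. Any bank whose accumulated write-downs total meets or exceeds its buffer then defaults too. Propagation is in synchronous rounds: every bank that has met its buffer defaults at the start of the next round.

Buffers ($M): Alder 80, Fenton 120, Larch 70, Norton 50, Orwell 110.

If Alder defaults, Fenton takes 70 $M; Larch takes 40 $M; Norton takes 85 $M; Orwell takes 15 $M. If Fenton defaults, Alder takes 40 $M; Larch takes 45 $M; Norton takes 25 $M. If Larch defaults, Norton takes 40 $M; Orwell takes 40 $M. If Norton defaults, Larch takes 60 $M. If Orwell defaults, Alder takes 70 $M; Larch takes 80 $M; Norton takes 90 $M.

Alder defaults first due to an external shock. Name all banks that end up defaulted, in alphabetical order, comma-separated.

Alder, Larch, Norton

Round 1 — Alder defaults (initial).
  Fenton: +70 → 70 < 120
  Larch: +40 → 40 < 70
  Norton: +85 → 85 ≥ 50
  Orwell: +15 → 15 < 110
Round 2 — Norton defaults.
  Larch: +60 → 100 ≥ 70
Round 3 — Larch defaults.
  Orwell: +40 → 55 < 110
No further defaults.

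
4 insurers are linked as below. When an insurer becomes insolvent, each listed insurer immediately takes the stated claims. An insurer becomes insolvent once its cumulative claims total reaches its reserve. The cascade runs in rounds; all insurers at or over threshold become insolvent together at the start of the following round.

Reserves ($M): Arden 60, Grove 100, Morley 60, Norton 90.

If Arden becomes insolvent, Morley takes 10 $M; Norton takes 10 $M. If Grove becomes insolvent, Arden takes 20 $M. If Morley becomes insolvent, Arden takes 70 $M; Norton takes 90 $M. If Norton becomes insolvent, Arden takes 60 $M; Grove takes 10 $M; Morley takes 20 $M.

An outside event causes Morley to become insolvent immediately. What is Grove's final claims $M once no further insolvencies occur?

10

Round 1 — Morley becomes insolvent (initial).
  Arden: +70 → 70 ≥ 60
  Norton: +90 → 90 ≥ 90
Round 2 — Arden, Norton become insolvent.
  Grove: +10 → 10 < 100
No further insolvencies.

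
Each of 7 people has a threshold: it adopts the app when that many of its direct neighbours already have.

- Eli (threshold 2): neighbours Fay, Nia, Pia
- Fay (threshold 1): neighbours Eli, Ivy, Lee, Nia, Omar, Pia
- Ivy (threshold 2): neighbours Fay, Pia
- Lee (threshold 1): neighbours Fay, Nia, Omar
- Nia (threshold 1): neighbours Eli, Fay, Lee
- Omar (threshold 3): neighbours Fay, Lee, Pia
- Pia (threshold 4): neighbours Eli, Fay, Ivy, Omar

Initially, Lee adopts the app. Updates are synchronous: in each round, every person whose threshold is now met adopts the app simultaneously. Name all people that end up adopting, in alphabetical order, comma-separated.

Eli, Fay, Lee, Nia

Round 1 — Lee adopts the app (initial).
Round 2 — checking thresholds:
  Fay: 1 of 6 neighbours ≥ 1, adopts the app.
  Nia: 1 of 3 neighbours ≥ 1, adopts the app.
  Omar: 1 of 3 neighbours < 3, below threshold.
Round 3 — checking thresholds:
  Eli: 2 of 3 neighbours ≥ 2, adopts the app.
  Ivy: 1 of 2 neighbours < 2, below threshold.
  Omar: 2 of 3 neighbours < 3, below threshold.
  Pia: 1 of 4 neighbours < 4, below threshold.
Round 4 — no new adoptions; cascade stops.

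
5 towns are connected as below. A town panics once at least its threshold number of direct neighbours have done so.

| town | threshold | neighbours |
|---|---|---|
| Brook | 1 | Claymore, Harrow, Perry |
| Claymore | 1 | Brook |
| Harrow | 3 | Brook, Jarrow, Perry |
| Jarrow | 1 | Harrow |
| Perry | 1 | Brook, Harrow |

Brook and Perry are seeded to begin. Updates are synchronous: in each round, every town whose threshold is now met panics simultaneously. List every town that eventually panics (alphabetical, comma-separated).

Round 1 — Brook, Perry panic (initial).
Round 2 — checking thresholds:
  Claymore: 1 of 1 neighbours ≥ 1, panics.
  Harrow: 2 of 3 neighbours < 3, holds.
Round 3 — no new panics; cascade stops.

Brook, Claymore, Perry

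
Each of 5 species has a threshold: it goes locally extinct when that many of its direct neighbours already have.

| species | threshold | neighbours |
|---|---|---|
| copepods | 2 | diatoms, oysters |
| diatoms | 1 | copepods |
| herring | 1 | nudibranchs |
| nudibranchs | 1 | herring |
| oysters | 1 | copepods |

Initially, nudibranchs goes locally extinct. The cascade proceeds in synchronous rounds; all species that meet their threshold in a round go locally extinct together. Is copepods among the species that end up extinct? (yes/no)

no

Round 1 — nudibranchs goes locally extinct (initial).
Round 2 — checking thresholds:
  herring: 1 of 1 neighbours ≥ 1, goes locally extinct.
Round 3 — no new extinctions; cascade stops.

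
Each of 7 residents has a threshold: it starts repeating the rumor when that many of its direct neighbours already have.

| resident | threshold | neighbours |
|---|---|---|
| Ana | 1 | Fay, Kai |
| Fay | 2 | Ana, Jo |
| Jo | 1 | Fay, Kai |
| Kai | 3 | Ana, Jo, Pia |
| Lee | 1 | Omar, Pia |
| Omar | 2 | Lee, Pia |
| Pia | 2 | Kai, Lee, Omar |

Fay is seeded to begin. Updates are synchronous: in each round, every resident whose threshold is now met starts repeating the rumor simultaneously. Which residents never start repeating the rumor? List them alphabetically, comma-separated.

Kai, Lee, Omar, Pia

Round 1 — Fay starts repeating the rumor (initial).
Round 2 — checking thresholds:
  Ana: 1 of 2 neighbours ≥ 1, starts repeating the rumor.
  Jo: 1 of 2 neighbours ≥ 1, starts repeating the rumor.
Round 3 — no new spreads; cascade stops.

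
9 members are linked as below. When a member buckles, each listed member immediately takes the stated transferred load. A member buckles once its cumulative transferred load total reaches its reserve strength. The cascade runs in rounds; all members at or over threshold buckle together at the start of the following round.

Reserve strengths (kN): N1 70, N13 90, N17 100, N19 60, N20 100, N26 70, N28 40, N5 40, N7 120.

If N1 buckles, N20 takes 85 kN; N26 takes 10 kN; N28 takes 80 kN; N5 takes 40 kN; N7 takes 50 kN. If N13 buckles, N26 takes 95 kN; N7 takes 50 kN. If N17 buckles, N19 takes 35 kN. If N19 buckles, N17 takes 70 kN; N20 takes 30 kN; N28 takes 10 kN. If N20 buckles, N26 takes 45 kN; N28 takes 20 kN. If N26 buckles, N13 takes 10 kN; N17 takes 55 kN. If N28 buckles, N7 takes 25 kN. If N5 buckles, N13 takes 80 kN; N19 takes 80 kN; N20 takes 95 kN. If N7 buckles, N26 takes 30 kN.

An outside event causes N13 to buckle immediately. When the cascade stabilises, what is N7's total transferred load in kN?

Round 1 — N13 buckles (initial).
  N26: +95 → 95 ≥ 70
  N7: +50 → 50 < 120
Round 2 — N26 buckles.
  N17: +55 → 55 < 100
No further bucklings.

50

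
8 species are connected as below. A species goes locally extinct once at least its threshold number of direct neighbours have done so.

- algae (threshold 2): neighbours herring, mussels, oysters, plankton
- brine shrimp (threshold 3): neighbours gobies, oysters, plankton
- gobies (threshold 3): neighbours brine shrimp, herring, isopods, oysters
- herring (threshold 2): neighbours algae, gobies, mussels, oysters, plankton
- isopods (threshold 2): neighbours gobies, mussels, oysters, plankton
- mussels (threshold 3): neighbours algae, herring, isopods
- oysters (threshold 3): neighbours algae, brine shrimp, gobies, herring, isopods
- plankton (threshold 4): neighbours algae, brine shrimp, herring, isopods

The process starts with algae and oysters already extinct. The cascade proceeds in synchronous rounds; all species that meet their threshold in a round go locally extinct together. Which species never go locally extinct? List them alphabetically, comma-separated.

Round 1 — algae, oysters go locally extinct (initial).
Round 2 — checking thresholds:
  brine shrimp: 1 of 3 neighbours < 3, below threshold.
  gobies: 1 of 4 neighbours < 3, below threshold.
  herring: 2 of 5 neighbours ≥ 2, goes locally extinct.
  isopods: 1 of 4 neighbours < 2, below threshold.
  mussels: 1 of 3 neighbours < 3, below threshold.
  plankton: 1 of 4 neighbours < 4, below threshold.
Round 3 — no new extinctions; cascade stops.

brine shrimp, gobies, isopods, mussels, plankton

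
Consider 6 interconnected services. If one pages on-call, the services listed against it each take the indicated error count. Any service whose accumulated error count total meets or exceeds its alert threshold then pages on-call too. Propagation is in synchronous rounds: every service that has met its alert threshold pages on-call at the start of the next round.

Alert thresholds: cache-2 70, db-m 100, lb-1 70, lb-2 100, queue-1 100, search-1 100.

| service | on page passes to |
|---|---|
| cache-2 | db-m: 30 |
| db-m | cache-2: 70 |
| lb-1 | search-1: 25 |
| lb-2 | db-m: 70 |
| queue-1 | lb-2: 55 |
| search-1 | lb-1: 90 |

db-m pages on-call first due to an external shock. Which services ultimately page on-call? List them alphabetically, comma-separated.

Round 1 — db-m pages on-call (initial).
  cache-2: +70 → 70 ≥ 70
Round 2 — cache-2 pages on-call.
No further pages.

cache-2, db-m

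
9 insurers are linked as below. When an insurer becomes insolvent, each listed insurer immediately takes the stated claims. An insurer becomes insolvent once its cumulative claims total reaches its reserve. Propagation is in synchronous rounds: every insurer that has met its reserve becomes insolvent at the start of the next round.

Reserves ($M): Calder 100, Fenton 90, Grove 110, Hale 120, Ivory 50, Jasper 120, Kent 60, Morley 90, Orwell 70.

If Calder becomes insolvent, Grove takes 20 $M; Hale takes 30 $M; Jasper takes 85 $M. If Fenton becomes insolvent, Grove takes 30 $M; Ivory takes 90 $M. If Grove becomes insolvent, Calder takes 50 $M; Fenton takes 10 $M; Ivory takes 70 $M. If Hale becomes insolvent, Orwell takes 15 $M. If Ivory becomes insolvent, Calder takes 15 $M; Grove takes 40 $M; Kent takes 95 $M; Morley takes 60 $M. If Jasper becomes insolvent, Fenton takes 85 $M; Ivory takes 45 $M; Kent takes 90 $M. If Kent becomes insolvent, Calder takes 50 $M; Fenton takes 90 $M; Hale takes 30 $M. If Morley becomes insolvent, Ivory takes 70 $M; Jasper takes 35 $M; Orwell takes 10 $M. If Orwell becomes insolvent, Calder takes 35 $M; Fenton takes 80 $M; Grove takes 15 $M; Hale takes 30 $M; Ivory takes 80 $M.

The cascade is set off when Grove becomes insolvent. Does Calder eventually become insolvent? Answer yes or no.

yes

Round 1 — Grove becomes insolvent (initial).
  Calder: +50 → 50 < 100
  Fenton: +10 → 10 < 90
  Ivory: +70 → 70 ≥ 50
Round 2 — Ivory becomes insolvent.
  Calder: +15 → 65 < 100
  Kent: +95 → 95 ≥ 60
  Morley: +60 → 60 < 90
Round 3 — Kent becomes insolvent.
  Calder: +50 → 115 ≥ 100
  Fenton: +90 → 100 ≥ 90
  Hale: +30 → 30 < 120
Round 4 — Calder, Fenton become insolvent.
  Hale: +30 → 60 < 120
  Jasper: +85 → 85 < 120
No further insolvencies.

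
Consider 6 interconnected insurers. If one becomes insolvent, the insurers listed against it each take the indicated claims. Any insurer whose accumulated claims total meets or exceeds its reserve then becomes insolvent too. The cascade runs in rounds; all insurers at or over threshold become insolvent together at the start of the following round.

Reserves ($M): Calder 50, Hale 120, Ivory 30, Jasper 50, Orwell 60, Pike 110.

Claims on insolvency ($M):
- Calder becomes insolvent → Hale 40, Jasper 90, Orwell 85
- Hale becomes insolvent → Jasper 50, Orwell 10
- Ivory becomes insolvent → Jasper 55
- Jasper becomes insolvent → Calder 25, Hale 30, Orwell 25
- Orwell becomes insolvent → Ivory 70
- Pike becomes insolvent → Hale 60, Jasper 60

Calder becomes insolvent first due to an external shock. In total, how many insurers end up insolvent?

4

Round 1 — Calder becomes insolvent (initial).
  Hale: +40 → 40 < 120
  Jasper: +90 → 90 ≥ 50
  Orwell: +85 → 85 ≥ 60
Round 2 — Jasper, Orwell become insolvent.
  Hale: +30 → 70 < 120
  Ivory: +70 → 70 ≥ 30
Round 3 — Ivory becomes insolvent.
No further insolvencies.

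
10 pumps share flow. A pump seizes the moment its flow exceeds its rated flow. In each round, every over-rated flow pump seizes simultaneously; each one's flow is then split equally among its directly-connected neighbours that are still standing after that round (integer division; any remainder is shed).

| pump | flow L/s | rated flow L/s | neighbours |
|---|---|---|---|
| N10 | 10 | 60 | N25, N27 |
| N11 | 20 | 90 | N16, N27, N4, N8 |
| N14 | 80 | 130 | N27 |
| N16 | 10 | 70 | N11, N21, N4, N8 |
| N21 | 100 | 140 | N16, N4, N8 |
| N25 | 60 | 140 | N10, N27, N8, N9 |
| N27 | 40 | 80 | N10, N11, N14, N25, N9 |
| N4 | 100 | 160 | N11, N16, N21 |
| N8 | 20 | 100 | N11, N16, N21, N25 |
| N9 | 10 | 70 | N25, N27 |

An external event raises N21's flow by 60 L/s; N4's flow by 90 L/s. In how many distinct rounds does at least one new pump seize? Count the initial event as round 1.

Round 1 — N21 at 160 > 140; N4 at 190 > 160. N21, N4 seize.
  N21 sheds 160 L/s to N16, N8: 80 each.
    N16: 10+80 = 90 > 70
    N8: 20+80 = 100 ≤ 100
  N4 sheds 190 L/s to N11, N16: 95 each.
    N11: 20+95 = 115 > 90
    N16: 90+95 = 185 > 70
Round 2 — N11, N16 seize.
  N11 sheds 115 L/s to N27, N8: 57 each (1 lost).
    N27: 40+57 = 97 > 80
    N8: 100+57 = 157 > 100
  N16 sheds 185 L/s to N8: 185 each.
    N8: 157+185 = 342 > 100
Round 3 — N27, N8 seize.
  N27 sheds 97 L/s to N10, N14, N25, N9: 24 each (1 lost).
    N10: 10+24 = 34 ≤ 60
    N14: 80+24 = 104 ≤ 130
    N25: 60+24 = 84 ≤ 140
    N9: 10+24 = 34 ≤ 70
  N8 sheds 342 L/s to N25: 342 each.
    N25: 84+342 = 426 > 140
Round 4 — N25 seizes.
  N25 sheds 426 L/s to N10, N9: 213 each.
    N10: 34+213 = 247 > 60
    N9: 34+213 = 247 > 70
Round 5 — N10, N9 seize.
  N10 sheds 247 L/s: no online neighbours, lost.
  N9 sheds 247 L/s: no online neighbours, lost.
No further seizures.

5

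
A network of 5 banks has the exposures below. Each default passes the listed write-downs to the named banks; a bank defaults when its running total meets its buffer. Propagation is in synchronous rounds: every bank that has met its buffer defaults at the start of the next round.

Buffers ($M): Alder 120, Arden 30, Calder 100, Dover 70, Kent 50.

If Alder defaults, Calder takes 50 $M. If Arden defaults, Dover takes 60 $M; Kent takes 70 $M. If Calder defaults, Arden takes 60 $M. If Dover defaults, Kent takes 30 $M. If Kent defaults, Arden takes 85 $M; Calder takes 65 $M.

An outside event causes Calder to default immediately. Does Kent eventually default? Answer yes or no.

Round 1 — Calder defaults (initial).
  Arden: +60 → 60 ≥ 30
Round 2 — Arden defaults.
  Dover: +60 → 60 < 70
  Kent: +70 → 70 ≥ 50
Round 3 — Kent defaults.
No further defaults.

yes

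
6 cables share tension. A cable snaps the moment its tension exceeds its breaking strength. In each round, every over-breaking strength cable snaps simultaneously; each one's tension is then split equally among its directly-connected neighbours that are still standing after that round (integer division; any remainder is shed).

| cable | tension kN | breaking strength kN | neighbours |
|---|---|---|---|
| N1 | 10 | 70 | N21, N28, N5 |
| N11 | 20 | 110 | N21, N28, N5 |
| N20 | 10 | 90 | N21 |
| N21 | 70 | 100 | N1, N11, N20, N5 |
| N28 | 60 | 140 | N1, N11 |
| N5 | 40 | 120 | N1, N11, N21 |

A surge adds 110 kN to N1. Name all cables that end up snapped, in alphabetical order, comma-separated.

Round 1 — N1 at 120 > 70. N1 snaps.
  N1 sheds 120 kN to N21, N28, N5: 40 each.
    N21: 70+40 = 110 > 100
    N28: 60+40 = 100 ≤ 140
    N5: 40+40 = 80 ≤ 120
Round 2 — N21 snaps.
  N21 sheds 110 kN to N11, N20, N5: 36 each (2 lost).
    N11: 20+36 = 56 ≤ 110
    N20: 10+36 = 46 ≤ 90
    N5: 80+36 = 116 ≤ 120
No further breaks.

N1, N21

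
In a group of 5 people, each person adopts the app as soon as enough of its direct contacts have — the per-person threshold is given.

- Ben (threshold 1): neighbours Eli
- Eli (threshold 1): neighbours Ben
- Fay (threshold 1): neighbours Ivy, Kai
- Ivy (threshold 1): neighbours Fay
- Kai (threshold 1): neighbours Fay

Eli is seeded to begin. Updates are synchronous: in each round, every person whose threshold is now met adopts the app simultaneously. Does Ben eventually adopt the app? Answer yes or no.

yes

Round 1 — Eli adopts the app (initial).
Round 2 — checking thresholds:
  Ben: 1 of 1 neighbours ≥ 1, adopts the app.
Round 3 — no new adoptions; cascade stops.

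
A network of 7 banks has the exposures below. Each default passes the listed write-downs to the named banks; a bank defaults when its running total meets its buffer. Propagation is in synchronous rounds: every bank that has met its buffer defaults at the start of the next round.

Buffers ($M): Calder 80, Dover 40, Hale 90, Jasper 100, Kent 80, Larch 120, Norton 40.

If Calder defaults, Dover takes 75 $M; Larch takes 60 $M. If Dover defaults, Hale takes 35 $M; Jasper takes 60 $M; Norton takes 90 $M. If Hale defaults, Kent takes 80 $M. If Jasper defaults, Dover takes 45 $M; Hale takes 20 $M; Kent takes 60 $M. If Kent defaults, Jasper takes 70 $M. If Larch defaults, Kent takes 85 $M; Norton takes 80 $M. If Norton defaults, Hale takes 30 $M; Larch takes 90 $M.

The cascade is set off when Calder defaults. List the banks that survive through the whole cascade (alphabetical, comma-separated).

Round 1 — Calder defaults (initial).
  Dover: +75 → 75 ≥ 40
  Larch: +60 → 60 < 120
Round 2 — Dover defaults.
  Hale: +35 → 35 < 90
  Jasper: +60 → 60 < 100
  Norton: +90 → 90 ≥ 40
Round 3 — Norton defaults.
  Hale: +30 → 65 < 90
  Larch: +90 → 150 ≥ 120
Round 4 — Larch defaults.
  Kent: +85 → 85 ≥ 80
Round 5 — Kent defaults.
  Jasper: +70 → 130 ≥ 100
Round 6 — Jasper defaults.
  Hale: +20 → 85 < 90
No further defaults.

Hale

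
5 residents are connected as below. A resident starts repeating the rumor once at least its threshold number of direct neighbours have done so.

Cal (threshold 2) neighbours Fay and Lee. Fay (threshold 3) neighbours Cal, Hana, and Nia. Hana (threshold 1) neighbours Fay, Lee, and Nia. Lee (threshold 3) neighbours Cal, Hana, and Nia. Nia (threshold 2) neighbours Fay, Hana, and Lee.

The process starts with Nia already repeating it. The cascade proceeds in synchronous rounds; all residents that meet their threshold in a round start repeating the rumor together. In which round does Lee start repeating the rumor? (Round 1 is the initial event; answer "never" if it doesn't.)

Round 1 — Nia starts repeating the rumor (initial).
Round 2 — checking thresholds:
  Fay: 1 of 3 neighbours < 3, below threshold.
  Hana: 1 of 3 neighbours ≥ 1, starts repeating the rumor.
  Lee: 1 of 3 neighbours < 3, below threshold.
Round 3 — no new spreads; cascade stops.

never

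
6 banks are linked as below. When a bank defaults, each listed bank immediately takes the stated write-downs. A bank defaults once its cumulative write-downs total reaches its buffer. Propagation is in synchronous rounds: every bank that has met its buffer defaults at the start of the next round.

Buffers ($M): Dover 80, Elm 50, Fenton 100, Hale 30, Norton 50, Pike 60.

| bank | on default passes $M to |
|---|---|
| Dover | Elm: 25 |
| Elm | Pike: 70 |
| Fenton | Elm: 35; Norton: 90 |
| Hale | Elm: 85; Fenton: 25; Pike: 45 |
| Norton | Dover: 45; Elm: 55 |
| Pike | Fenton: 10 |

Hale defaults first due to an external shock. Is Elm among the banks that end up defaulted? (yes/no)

yes

Round 1 — Hale defaults (initial).
  Elm: +85 → 85 ≥ 50
  Fenton: +25 → 25 < 100
  Pike: +45 → 45 < 60
Round 2 — Elm defaults.
  Pike: +70 → 115 ≥ 60
Round 3 — Pike defaults.
  Fenton: +10 → 35 < 100
No further defaults.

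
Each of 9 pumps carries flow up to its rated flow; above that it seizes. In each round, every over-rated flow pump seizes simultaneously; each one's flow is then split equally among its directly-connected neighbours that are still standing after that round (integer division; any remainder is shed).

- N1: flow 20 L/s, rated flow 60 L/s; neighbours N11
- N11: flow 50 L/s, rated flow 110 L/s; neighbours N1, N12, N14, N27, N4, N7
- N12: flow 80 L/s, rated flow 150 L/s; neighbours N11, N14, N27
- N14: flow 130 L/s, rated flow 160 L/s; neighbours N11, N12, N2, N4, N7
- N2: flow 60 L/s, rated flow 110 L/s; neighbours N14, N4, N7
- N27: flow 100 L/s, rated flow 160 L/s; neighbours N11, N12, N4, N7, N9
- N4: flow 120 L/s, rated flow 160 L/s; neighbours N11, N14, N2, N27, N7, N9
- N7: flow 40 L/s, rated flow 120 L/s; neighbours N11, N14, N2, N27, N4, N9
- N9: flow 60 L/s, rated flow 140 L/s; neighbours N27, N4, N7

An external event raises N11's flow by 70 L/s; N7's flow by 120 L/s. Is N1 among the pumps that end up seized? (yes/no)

no

Round 1 — N11 at 120 > 110; N7 at 160 > 120. N11, N7 seize.
  N11 sheds 120 L/s to N1, N12, N14, N27, N4: 24 each.
    N1: 20+24 = 44 ≤ 60
    N12: 80+24 = 104 ≤ 150
    N14: 130+24 = 154 ≤ 160
    N27: 100+24 = 124 ≤ 160
    N4: 120+24 = 144 ≤ 160
  N7 sheds 160 L/s to N14, N2, N27, N4, N9: 32 each.
    N14: 154+32 = 186 > 160
    N2: 60+32 = 92 ≤ 110
    N27: 124+32 = 156 ≤ 160
    N4: 144+32 = 176 > 160
    N9: 60+32 = 92 ≤ 140
Round 2 — N14, N4 seize.
  N14 sheds 186 L/s to N12, N2: 93 each.
    N12: 104+93 = 197 > 150
    N2: 92+93 = 185 > 110
  N4 sheds 176 L/s to N2, N27, N9: 58 each (2 lost).
    N2: 185+58 = 243 > 110
    N27: 156+58 = 214 > 160
    N9: 92+58 = 150 > 140
Round 3 — N12, N2, N27, N9 seize.
  N12 sheds 197 L/s: no online neighbours, lost.
  N2 sheds 243 L/s: no online neighbours, lost.
  N27 sheds 214 L/s: no online neighbours, lost.
  N9 sheds 150 L/s: no online neighbours, lost.
No further seizures.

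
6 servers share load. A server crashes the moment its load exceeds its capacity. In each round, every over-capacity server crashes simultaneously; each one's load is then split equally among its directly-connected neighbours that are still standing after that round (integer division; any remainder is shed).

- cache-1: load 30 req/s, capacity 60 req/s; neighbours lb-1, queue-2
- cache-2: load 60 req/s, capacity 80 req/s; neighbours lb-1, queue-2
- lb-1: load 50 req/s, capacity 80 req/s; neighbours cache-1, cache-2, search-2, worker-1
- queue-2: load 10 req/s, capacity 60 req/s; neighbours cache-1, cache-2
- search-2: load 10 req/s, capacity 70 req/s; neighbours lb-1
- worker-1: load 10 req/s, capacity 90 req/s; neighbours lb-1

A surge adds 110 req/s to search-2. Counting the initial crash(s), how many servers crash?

Round 1 — search-2 at 120 > 70. search-2 crashes.
  search-2 sheds 120 req/s to lb-1: 120 each.
    lb-1: 50+120 = 170 > 80
Round 2 — lb-1 crashes.
  lb-1 sheds 170 req/s to cache-1, cache-2, worker-1: 56 each (2 lost).
    cache-1: 30+56 = 86 > 60
    cache-2: 60+56 = 116 > 80
    worker-1: 10+56 = 66 ≤ 90
Round 3 — cache-1, cache-2 crash.
  cache-1 sheds 86 req/s to queue-2: 86 each.
    queue-2: 10+86 = 96 > 60
  cache-2 sheds 116 req/s to queue-2: 116 each.
    queue-2: 96+116 = 212 > 60
Round 4 — queue-2 crashes.
  queue-2 sheds 212 req/s: no online neighbours, lost.
No further crashes.

5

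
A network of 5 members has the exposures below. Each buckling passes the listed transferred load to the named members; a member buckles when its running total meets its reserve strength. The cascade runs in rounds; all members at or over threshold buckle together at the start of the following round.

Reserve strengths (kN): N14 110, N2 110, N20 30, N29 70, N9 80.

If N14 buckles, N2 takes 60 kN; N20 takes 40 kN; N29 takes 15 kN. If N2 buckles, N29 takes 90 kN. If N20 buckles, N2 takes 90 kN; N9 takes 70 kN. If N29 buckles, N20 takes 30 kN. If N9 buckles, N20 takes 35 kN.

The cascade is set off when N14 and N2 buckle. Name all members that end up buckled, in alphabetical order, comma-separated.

N14, N2, N20, N29

Round 1 — N14, N2 buckle (initial).
  N20: +40 → 40 ≥ 30
  N29: +15+90 → 105 ≥ 70
Round 2 — N20, N29 buckle.
  N9: +70 → 70 < 80
No further bucklings.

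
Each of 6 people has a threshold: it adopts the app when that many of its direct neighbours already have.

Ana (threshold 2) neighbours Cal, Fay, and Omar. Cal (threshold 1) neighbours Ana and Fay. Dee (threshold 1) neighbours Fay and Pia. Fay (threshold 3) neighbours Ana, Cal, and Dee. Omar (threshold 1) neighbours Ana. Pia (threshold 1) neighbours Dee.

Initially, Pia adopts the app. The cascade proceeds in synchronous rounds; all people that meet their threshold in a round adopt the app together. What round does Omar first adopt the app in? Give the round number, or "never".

never

Round 1 — Pia adopts the app (initial).
Round 2 — checking thresholds:
  Dee: 1 of 2 neighbours ≥ 1, adopts the app.
Round 3 — no new adoptions; cascade stops.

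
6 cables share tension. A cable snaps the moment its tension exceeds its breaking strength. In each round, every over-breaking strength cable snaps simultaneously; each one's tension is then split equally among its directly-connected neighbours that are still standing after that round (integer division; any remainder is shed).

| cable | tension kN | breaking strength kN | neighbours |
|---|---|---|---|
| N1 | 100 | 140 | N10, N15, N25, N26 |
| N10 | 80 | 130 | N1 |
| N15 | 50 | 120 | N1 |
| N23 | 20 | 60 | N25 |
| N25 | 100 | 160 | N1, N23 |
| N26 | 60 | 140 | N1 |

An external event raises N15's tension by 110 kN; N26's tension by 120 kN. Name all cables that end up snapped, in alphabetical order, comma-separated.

Round 1 — N15 at 160 > 120; N26 at 180 > 140. N15, N26 snap.
  N15 sheds 160 kN to N1: 160 each.
    N1: 100+160 = 260 > 140
  N26 sheds 180 kN to N1: 180 each.
    N1: 260+180 = 440 > 140
Round 2 — N1 snaps.
  N1 sheds 440 kN to N10, N25: 220 each.
    N10: 80+220 = 300 > 130
    N25: 100+220 = 320 > 160
Round 3 — N10, N25 snap.
  N10 sheds 300 kN: no online neighbours, lost.
  N25 sheds 320 kN to N23: 320 each.
    N23: 20+320 = 340 > 60
Round 4 — N23 snaps.
  N23 sheds 340 kN: no online neighbours, lost.
No further breaks.

N1, N10, N15, N23, N25, N26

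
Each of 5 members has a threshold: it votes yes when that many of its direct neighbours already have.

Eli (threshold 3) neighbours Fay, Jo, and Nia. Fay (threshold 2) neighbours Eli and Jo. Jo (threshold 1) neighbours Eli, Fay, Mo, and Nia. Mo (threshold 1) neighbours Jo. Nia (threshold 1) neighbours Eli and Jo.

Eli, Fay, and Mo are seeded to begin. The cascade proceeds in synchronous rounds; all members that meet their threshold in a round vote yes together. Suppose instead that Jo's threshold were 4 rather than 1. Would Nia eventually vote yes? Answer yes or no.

With Jo's threshold at 4:
Round 1 — Eli, Fay, Mo vote yes (initial).
Round 2 — checking thresholds:
  Jo: 3 of 4 neighbours < 4, not yet.
  Nia: 1 of 2 neighbours ≥ 1, votes yes.
Round 3 — checking thresholds:
  Jo: 4 of 4 neighbours ≥ 4, votes yes.
Round 4 — no new yes votes; cascade stops.

yes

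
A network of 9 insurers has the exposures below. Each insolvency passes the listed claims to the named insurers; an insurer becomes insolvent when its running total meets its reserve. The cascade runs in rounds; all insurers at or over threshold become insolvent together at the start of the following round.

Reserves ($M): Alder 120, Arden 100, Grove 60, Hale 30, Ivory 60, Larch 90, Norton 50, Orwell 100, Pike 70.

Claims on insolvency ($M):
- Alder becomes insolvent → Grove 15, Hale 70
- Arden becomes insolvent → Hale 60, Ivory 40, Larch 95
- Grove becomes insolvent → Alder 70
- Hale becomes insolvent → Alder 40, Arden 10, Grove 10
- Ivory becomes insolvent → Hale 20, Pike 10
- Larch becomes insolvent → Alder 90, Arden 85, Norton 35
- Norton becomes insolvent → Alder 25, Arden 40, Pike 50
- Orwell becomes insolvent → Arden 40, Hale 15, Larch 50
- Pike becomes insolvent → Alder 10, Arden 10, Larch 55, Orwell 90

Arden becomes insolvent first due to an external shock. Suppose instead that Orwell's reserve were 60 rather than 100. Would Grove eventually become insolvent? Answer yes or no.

With Orwell's reserve at 60:
Round 1 — Arden becomes insolvent (initial).
  Hale: +60 → 60 ≥ 30
  Ivory: +40 → 40 < 60
  Larch: +95 → 95 ≥ 90
Round 2 — Hale, Larch become insolvent.
  Alder: +40+90 → 130 ≥ 120
  Grove: +10 → 10 < 60
  Norton: +35 → 35 < 50
Round 3 — Alder becomes insolvent.
  Grove: +15 → 25 < 60
No further insolvencies.

no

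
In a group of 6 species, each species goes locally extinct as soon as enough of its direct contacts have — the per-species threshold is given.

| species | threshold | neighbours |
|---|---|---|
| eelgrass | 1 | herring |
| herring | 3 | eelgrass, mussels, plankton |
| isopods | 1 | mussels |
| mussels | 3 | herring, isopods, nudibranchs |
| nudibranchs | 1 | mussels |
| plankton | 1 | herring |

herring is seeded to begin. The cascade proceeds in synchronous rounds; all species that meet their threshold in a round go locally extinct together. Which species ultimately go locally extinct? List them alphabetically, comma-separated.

eelgrass, herring, plankton

Round 1 — herring goes locally extinct (initial).
Round 2 — checking thresholds:
  eelgrass: 1 of 1 neighbours ≥ 1, goes locally extinct.
  mussels: 1 of 3 neighbours < 3, not yet.
  plankton: 1 of 1 neighbours ≥ 1, goes locally extinct.
Round 3 — no new extinctions; cascade stops.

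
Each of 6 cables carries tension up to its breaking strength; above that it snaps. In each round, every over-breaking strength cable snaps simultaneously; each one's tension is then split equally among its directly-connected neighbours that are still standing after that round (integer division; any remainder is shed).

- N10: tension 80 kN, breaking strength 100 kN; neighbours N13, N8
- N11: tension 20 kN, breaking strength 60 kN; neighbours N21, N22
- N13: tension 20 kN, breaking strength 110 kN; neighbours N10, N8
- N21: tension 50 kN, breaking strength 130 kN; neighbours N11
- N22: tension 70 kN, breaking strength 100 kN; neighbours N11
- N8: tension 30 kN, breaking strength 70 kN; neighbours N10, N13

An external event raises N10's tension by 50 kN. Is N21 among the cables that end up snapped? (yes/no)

Round 1 — N10 at 130 > 100. N10 snaps.
  N10 sheds 130 kN to N13, N8: 65 each.
    N13: 20+65 = 85 ≤ 110
    N8: 30+65 = 95 > 70
Round 2 — N8 snaps.
  N8 sheds 95 kN to N13: 95 each.
    N13: 85+95 = 180 > 110
Round 3 — N13 snaps.
  N13 sheds 180 kN: no online neighbours, lost.
No further breaks.

no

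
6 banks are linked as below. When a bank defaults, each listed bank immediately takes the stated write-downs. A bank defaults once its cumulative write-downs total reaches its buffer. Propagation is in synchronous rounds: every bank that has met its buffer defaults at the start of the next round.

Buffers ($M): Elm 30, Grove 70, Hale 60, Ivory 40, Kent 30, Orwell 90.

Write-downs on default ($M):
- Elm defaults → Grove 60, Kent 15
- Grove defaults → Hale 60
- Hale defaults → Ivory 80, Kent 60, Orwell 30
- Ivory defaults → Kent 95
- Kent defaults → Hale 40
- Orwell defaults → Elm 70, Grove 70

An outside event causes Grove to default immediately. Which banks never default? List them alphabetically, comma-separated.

Elm, Orwell

Round 1 — Grove defaults (initial).
  Hale: +60 → 60 ≥ 60
Round 2 — Hale defaults.
  Ivory: +80 → 80 ≥ 40
  Kent: +60 → 60 ≥ 30
  Orwell: +30 → 30 < 90
Round 3 — Ivory, Kent default.
No further defaults.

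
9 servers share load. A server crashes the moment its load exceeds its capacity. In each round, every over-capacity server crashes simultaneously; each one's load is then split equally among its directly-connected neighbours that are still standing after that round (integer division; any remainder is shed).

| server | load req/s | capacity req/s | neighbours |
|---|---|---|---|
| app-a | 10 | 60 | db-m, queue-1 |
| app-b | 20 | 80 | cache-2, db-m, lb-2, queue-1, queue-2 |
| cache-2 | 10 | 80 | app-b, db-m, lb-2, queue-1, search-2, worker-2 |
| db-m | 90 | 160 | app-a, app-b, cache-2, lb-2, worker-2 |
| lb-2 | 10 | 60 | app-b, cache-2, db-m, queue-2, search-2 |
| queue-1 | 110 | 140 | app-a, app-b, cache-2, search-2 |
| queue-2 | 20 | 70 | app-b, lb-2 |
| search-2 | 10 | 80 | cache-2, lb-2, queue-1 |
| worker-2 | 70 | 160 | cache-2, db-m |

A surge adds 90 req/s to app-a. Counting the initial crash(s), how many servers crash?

Round 1 — app-a at 100 > 60. app-a crashes.
  app-a sheds 100 req/s to db-m, queue-1: 50 each.
    db-m: 90+50 = 140 ≤ 160
    queue-1: 110+50 = 160 > 140
Round 2 — queue-1 crashes.
  queue-1 sheds 160 req/s to app-b, cache-2, search-2: 53 each (1 lost).
    app-b: 20+53 = 73 ≤ 80
    cache-2: 10+53 = 63 ≤ 80
    search-2: 10+53 = 63 ≤ 80
No further crashes.

2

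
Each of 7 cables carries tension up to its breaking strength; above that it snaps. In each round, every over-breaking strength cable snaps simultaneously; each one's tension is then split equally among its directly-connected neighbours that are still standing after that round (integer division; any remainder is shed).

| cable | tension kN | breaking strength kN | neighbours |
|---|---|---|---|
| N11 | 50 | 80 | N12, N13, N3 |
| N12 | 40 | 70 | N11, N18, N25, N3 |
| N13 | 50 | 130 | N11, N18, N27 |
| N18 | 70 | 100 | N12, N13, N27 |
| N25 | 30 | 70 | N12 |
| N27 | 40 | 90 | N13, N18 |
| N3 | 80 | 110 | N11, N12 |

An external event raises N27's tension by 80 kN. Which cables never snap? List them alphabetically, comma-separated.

Round 1 — N27 at 120 > 90. N27 snaps.
  N27 sheds 120 kN to N13, N18: 60 each.
    N13: 50+60 = 110 ≤ 130
    N18: 70+60 = 130 > 100
Round 2 — N18 snaps.
  N18 sheds 130 kN to N12, N13: 65 each.
    N12: 40+65 = 105 > 70
    N13: 110+65 = 175 > 130
Round 3 — N12, N13 snap.
  N12 sheds 105 kN to N11, N25, N3: 35 each.
    N11: 50+35 = 85 > 80
    N25: 30+35 = 65 ≤ 70
    N3: 80+35 = 115 > 110
  N13 sheds 175 kN to N11: 175 each.
    N11: 85+175 = 260 > 80
Round 4 — N11, N3 snap.
  N11 sheds 260 kN: no online neighbours, lost.
  N3 sheds 115 kN: no online neighbours, lost.
No further breaks.

N25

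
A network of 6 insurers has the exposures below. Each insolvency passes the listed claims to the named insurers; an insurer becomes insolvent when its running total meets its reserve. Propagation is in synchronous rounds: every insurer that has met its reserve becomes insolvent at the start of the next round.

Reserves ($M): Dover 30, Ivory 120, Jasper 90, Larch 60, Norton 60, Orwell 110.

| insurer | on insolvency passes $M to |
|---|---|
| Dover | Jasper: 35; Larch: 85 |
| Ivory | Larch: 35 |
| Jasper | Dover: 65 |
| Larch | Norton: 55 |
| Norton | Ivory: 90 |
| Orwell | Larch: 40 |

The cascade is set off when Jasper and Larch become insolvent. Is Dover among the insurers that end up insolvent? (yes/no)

Round 1 — Jasper, Larch become insolvent (initial).
  Dover: +65 → 65 ≥ 30
  Norton: +55 → 55 < 60
Round 2 — Dover becomes insolvent.
No further insolvencies.

yes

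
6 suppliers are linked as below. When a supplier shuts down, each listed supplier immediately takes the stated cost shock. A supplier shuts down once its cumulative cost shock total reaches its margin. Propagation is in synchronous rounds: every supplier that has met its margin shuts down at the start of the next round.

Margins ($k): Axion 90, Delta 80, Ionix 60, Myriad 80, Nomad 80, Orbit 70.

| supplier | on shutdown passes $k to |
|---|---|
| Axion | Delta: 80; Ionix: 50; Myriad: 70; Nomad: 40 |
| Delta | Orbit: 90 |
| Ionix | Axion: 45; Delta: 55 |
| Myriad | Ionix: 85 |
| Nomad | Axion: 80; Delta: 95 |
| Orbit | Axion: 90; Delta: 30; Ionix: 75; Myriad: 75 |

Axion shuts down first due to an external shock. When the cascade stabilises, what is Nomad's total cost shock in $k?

Round 1 — Axion shuts down (initial).
  Delta: +80 → 80 ≥ 80
  Ionix: +50 → 50 < 60
  Myriad: +70 → 70 < 80
  Nomad: +40 → 40 < 80
Round 2 — Delta shuts down.
  Orbit: +90 → 90 ≥ 70
Round 3 — Orbit shuts down.
  Ionix: +75 → 125 ≥ 60
  Myriad: +75 → 145 ≥ 80
Round 4 — Ionix, Myriad shut down.
No further shutdowns.

40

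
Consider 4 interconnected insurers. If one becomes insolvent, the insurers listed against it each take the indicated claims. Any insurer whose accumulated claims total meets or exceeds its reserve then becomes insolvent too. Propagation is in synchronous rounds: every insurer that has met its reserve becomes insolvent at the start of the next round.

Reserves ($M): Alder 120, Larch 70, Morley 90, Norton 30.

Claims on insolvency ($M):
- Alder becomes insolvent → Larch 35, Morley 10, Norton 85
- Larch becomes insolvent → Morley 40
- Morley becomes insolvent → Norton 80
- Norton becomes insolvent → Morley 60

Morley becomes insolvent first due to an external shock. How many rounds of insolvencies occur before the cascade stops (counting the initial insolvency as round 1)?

2

Round 1 — Morley becomes insolvent (initial).
  Norton: +80 → 80 ≥ 30
Round 2 — Norton becomes insolvent.
No further insolvencies.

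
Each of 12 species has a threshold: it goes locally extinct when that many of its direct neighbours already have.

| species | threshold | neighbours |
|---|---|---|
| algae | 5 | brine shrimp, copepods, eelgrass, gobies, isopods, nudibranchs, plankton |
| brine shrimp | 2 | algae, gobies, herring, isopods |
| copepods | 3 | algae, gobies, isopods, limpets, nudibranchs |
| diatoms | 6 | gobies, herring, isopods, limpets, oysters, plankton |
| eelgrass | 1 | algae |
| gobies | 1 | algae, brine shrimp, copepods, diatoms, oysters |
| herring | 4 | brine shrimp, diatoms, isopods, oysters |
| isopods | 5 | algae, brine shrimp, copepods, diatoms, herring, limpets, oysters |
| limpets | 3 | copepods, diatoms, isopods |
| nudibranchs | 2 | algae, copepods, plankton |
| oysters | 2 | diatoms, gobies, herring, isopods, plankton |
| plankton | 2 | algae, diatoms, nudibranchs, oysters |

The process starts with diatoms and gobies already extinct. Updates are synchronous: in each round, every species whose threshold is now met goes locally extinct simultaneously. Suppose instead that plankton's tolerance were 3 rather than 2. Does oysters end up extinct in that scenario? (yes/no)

yes

With plankton's tolerance at 3:
Round 1 — diatoms, gobies go locally extinct (initial).
Round 2 — checking thresholds:
  algae: 1 of 7 neighbours < 5, below threshold.
  brine shrimp: 1 of 4 neighbours < 2, below threshold.
  copepods: 1 of 5 neighbours < 3, below threshold.
  herring: 1 of 4 neighbours < 4, below threshold.
  isopods: 1 of 7 neighbours < 5, below threshold.
  limpets: 1 of 3 neighbours < 3, below threshold.
  oysters: 2 of 5 neighbours ≥ 2, goes locally extinct.
  plankton: 1 of 4 neighbours < 3, below threshold.
Round 3 — no new extinctions; cascade stops.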